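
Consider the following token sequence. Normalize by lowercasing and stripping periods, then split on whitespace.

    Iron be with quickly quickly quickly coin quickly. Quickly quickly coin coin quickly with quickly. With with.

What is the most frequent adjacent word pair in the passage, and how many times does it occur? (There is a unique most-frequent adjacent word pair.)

"quickly quickly", 4 times

Bigram frequencies (highest first):
  quickly quickly: 4
  with quickly: 2
  quickly coin: 2
  coin quickly: 2
  quickly with: 2
  iron be: 1
  … (3 more, each ≤ 1)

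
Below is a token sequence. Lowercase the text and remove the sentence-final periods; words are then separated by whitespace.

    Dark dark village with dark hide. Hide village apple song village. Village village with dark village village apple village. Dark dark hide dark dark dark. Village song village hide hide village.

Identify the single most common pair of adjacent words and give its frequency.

"dark dark", 4 times

Bigram frequencies (highest first):
  dark dark: 4
  dark village: 3
  village village: 3
  village with: 2
  with dark: 2
  dark hide: 2
  … (10 more, each ≤ 2)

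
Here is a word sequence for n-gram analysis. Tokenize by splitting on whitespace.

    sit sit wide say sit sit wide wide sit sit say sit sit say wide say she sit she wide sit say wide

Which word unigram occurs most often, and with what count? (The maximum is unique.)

Unigram frequencies (highest first):
  sit: 10
  wide: 6
  say: 5
  she: 2

"sit", 10 times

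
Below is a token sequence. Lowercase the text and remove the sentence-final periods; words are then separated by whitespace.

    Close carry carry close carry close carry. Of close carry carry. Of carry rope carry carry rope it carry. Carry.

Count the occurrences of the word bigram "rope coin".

0

Scanning the 19 overlapping bigram windows for "rope coin":
  (none found)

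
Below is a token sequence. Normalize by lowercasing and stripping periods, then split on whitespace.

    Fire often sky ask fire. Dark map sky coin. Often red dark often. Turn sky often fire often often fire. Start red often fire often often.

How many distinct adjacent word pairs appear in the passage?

26 tokens → 25 bigram windows in total.
Repeated bigrams (each contributes count−1 duplicates):
  fire often: 3
  often fire: 3
  often often: 2
5 duplicate windows → 25 − 5 = 20 distinct.

20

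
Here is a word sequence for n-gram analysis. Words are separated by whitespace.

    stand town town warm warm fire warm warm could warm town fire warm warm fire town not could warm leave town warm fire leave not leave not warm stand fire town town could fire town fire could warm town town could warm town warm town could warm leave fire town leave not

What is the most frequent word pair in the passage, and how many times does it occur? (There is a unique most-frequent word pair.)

"could warm", 5 times

Bigram frequencies (highest first):
  could warm: 5
  warm town: 4
  fire town: 4
  town town: 3
  town warm: 3
  warm warm: 3
  … (20 more, each ≤ 3)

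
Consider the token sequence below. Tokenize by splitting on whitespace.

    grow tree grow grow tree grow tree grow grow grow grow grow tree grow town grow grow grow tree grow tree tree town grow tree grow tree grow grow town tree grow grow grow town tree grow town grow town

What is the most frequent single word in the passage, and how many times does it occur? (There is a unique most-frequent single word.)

"grow", 23 times

Unigram frequencies (highest first):
  grow: 23
  tree: 11
  town: 6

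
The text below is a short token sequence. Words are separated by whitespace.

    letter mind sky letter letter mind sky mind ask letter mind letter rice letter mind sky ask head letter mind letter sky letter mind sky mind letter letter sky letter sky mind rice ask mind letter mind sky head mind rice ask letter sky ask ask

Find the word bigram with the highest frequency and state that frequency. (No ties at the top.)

"letter mind", 7 times

Bigram frequencies (highest first):
  letter mind: 7
  mind sky: 5
  mind letter: 4
  letter sky: 4
  sky letter: 3
  sky mind: 3
  … (14 more, each ≤ 2)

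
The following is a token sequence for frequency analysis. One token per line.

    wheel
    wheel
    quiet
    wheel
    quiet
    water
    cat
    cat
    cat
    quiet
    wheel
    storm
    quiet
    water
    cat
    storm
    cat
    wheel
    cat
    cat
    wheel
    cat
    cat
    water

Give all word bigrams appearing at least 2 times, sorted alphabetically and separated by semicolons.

cat cat; cat wheel; quiet water; quiet wheel; water cat; wheel cat; wheel quiet

Bigram counts meeting the condition (at least 2 times):
  cat cat: 4
  cat wheel: 2
  quiet water: 2
  quiet wheel: 2
  water cat: 2
  wheel cat: 2
  wheel quiet: 2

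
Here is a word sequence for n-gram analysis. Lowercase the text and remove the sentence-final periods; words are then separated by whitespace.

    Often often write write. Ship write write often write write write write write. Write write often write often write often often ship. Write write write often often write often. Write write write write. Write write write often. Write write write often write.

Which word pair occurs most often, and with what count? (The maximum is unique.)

Bigram frequencies (highest first):
  write write: 18
  often write: 8
  write often: 8
  often often: 3
  ship write: 2
  write ship: 1
  … (1 more, each ≤ 1)

"write write", 18 times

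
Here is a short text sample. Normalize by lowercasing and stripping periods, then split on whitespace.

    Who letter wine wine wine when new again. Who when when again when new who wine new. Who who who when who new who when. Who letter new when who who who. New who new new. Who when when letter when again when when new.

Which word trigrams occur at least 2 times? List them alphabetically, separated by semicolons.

new who when; when again when; who new who; who when when; who when who; who who who

Trigram counts meeting the condition (at least 2 times):
  new who when: 2
  when again when: 2
  who new who: 2
  who when when: 2
  who when who: 2
  who who who: 2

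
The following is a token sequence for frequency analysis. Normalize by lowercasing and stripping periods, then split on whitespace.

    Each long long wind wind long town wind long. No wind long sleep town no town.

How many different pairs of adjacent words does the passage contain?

16 tokens → 15 bigram windows in total.
Repeated bigrams (each contributes count−1 duplicates):
  wind long: 3
2 duplicate windows → 15 − 2 = 13 distinct.

13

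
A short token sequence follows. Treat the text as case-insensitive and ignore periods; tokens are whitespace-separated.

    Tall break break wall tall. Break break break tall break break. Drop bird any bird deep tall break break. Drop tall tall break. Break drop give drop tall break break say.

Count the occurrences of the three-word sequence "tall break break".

Scanning the 29 overlapping trigram windows for "tall break break":
  position 1–3: tall break break
  position 5–7: tall break break
  position 9–11: tall break break
  position 17–19: tall break break
  position 22–24: tall break break
  position 28–30: tall break break

6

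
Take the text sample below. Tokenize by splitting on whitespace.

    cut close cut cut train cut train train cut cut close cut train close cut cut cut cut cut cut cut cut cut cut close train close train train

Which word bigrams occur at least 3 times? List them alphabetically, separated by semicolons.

close cut; cut close; cut cut; cut train

Bigram counts meeting the condition (at least 3 times):
  close cut: 3
  cut close: 3
  cut cut: 11
  cut train: 3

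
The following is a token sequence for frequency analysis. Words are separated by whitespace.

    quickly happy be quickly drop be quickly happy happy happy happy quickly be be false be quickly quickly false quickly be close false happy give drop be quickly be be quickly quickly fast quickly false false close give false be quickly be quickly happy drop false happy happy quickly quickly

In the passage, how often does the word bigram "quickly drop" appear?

Scanning the 49 overlapping bigram windows for "quickly drop":
  position 4–5: quickly drop

1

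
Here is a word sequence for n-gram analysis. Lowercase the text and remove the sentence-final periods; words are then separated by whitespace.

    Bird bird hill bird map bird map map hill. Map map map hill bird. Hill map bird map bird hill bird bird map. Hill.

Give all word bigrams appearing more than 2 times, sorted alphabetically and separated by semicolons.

bird hill; bird map; hill bird; map bird; map hill; map map

Bigram counts meeting the condition (more than 2 times):
  bird hill: 3
  bird map: 4
  hill bird: 3
  map bird: 3
  map hill: 3
  map map: 3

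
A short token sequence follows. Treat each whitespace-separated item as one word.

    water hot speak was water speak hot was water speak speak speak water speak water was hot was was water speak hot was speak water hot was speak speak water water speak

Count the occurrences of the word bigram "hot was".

4

Scanning the 31 overlapping bigram windows for "hot was":
  position 7–8: hot was
  position 17–18: hot was
  position 22–23: hot was
  position 26–27: hot was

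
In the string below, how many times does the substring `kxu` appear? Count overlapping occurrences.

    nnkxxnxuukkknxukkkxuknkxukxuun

Sliding a length-3 window over the 30 characters (28 positions):
  position 18–20: kxu
  position 23–25: kxu
  position 26–28: kxu

3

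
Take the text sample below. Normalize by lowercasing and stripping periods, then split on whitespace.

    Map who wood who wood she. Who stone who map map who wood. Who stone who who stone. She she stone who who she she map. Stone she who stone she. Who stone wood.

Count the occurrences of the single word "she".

7

Scanning the 34 tokens for "she":
  position 6: she
  position 19: she
  position 20: she
  position 24: she
  position 25: she
  position 28: she
  position 31: she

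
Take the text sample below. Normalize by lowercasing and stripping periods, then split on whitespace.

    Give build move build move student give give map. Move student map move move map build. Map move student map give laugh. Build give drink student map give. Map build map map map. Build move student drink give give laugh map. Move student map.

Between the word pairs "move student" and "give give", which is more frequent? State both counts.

"move student": 5 occurrences
"give give": 2 occurrences

"move student" (5 vs 2)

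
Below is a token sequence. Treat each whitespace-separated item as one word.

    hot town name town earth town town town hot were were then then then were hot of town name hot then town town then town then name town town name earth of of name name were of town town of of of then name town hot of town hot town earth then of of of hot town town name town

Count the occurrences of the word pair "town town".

6

Scanning the 59 overlapping bigram windows for "town town":
  position 6–7: town town
  position 7–8: town town
  position 22–23: town town
  position 28–29: town town
  position 38–39: town town
  position 57–58: town town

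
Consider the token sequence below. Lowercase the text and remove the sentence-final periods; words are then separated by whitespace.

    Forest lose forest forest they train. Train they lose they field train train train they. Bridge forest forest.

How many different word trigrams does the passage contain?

15

18 tokens → 16 trigram windows in total.
Repeated trigrams (each contributes count−1 duplicates):
  train train they: 2
1 duplicate windows → 16 − 1 = 15 distinct.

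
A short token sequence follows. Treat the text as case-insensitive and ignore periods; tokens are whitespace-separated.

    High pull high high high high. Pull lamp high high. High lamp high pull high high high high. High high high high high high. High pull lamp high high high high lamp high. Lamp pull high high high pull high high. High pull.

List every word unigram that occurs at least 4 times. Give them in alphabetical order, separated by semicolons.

Unigram counts meeting the condition (at least 4 times):
  high: 31
  lamp: 5
  pull: 7

high; lamp; pull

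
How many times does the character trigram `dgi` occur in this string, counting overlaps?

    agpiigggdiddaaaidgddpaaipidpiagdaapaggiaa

Sliding a length-3 window over the 41 characters (39 positions):
  (no match at any position)

0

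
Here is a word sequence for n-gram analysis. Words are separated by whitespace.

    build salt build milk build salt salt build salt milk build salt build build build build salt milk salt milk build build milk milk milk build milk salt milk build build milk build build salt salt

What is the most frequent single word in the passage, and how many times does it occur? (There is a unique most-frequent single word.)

"build", 16 times

Unigram frequencies (highest first):
  build: 16
  salt: 10
  milk: 10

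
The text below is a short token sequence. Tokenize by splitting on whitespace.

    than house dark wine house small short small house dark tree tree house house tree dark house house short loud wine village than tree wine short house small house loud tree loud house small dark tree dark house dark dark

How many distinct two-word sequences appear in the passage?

30

40 tokens → 39 bigram windows in total.
Repeated bigrams (each contributes count−1 duplicates):
  house dark: 3
  house small: 3
  dark house: 2
  dark tree: 2
  house house: 2
  small house: 2
  tree dark: 2
9 duplicate windows → 39 − 9 = 30 distinct.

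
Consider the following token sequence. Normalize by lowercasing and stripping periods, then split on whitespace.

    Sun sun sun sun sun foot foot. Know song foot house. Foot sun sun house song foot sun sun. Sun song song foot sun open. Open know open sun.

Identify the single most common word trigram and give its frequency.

Trigram frequencies (highest first):
  sun sun sun: 4
  foot sun sun: 2
  song foot sun: 2
  sun sun foot: 1
  sun foot foot: 1
  foot foot know: 1
  … (16 more, each ≤ 1)

"sun sun sun", 4 times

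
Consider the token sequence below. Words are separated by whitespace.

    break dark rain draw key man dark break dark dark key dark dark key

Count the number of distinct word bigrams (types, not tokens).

10

14 tokens → 13 bigram windows in total.
Repeated bigrams (each contributes count−1 duplicates):
  break dark: 2
  dark dark: 2
  dark key: 2
3 duplicate windows → 13 − 3 = 10 distinct.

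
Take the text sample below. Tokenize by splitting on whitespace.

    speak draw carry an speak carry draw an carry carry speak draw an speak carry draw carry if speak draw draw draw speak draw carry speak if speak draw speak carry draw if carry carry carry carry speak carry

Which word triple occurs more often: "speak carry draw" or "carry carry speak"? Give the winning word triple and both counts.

"speak carry draw": 3 occurrences
"carry carry speak": 2 occurrences

"speak carry draw" (3 vs 2)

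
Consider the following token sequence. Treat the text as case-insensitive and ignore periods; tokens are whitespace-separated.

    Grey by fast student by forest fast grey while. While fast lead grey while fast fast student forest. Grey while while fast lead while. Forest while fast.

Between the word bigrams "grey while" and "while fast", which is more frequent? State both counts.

"while fast" (4 vs 3)

"grey while": 3 occurrences
"while fast": 4 occurrences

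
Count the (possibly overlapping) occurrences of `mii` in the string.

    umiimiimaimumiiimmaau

Sliding a length-3 window over the 21 characters (19 positions):
  position 2–4: mii
  position 5–7: mii
  position 13–15: mii

3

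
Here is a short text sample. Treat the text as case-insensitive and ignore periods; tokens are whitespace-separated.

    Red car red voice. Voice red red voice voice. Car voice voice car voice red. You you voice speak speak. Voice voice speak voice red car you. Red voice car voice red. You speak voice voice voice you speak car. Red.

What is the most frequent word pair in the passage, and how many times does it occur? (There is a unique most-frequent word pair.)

"voice voice", 6 times

Bigram frequencies (highest first):
  voice voice: 6
  voice red: 4
  red voice: 3
  voice car: 3
  car voice: 3
  speak voice: 3
  … (13 more, each ≤ 2)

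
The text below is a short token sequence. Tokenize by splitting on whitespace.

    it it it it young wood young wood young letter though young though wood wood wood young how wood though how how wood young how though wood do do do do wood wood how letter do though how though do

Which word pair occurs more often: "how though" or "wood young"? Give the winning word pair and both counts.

"how though": 2 occurrences
"wood young": 4 occurrences

"wood young" (4 vs 2)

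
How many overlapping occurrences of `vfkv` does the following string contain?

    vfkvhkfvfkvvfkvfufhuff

Sliding a length-4 window over the 22 characters (19 positions):
  position 1–4: vfkv
  position 8–11: vfkv
  position 12–15: vfkv

3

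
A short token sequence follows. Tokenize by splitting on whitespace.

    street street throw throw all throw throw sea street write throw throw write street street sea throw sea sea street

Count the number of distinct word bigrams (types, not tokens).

20 tokens → 19 bigram windows in total.
Repeated bigrams (each contributes count−1 duplicates):
  throw throw: 3
  sea street: 2
  street street: 2
  throw sea: 2
5 duplicate windows → 19 − 5 = 14 distinct.

14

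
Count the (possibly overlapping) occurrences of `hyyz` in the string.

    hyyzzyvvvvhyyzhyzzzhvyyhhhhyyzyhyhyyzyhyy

4

Sliding a length-4 window over the 41 characters (38 positions):
  position 1–4: hyyz
  position 11–14: hyyz
  position 27–30: hyyz
  position 34–37: hyyz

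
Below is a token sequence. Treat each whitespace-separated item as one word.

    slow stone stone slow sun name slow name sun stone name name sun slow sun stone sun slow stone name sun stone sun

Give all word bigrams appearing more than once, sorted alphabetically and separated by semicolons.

Bigram counts meeting the condition (more than once):
  name sun: 3
  slow stone: 2
  slow sun: 2
  stone name: 2
  stone sun: 2
  sun slow: 2
  sun stone: 3

name sun; slow stone; slow sun; stone name; stone sun; sun slow; sun stone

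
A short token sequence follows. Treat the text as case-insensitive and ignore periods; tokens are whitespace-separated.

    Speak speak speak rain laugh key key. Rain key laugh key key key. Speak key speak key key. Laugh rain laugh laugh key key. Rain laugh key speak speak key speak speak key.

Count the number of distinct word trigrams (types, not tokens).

23

33 tokens → 31 trigram windows in total.
Repeated trigrams (each contributes count−1 duplicates):
  laugh key key: 3
  key key rain: 2
  key speak key: 2
  key speak speak: 2
  rain laugh key: 2
  speak key speak: 2
  speak speak key: 2
8 duplicate windows → 31 − 8 = 23 distinct.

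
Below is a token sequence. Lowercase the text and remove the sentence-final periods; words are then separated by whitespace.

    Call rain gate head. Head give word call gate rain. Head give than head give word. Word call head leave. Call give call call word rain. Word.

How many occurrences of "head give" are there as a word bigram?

Scanning the 26 overlapping bigram windows for "head give":
  position 5–6: head give
  position 11–12: head give
  position 14–15: head give

3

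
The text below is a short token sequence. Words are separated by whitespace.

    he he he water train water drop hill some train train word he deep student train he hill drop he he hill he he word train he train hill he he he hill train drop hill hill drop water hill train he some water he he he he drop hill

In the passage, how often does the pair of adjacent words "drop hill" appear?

Scanning the 49 overlapping bigram windows for "drop hill":
  position 7–8: drop hill
  position 35–36: drop hill
  position 49–50: drop hill

3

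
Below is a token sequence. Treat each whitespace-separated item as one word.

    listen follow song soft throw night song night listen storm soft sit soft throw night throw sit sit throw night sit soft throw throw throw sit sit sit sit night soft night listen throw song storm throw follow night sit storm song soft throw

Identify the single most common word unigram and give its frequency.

Unigram frequencies (highest first):
  throw: 10
  sit: 9
  night: 7
  soft: 6
  song: 4
  listen: 3
  … (2 more, each ≤ 3)

"throw", 10 times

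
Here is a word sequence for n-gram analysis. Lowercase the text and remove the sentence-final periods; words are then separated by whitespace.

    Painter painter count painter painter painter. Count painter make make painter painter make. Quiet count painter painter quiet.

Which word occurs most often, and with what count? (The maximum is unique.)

"painter", 10 times

Unigram frequencies (highest first):
  painter: 10
  count: 3
  make: 3
  quiet: 2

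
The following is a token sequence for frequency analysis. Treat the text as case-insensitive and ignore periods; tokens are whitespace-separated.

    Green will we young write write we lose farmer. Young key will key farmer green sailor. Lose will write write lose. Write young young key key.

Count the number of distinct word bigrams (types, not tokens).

23

26 tokens → 25 bigram windows in total.
Repeated bigrams (each contributes count−1 duplicates):
  write write: 2
  young key: 2
2 duplicate windows → 25 − 2 = 23 distinct.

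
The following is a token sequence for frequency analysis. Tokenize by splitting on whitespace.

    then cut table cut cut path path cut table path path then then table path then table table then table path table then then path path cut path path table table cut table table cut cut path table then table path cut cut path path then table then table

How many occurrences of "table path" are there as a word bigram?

Scanning the 48 overlapping bigram windows for "table path":
  position 9–10: table path
  position 14–15: table path
  position 20–21: table path
  position 40–41: table path

4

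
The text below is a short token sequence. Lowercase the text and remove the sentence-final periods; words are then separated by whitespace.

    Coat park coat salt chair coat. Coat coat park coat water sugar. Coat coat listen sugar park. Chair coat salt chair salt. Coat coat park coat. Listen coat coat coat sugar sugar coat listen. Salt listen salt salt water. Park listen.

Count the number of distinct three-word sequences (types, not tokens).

34

41 tokens → 39 trigram windows in total.
Repeated trigrams (each contributes count−1 duplicates):
  coat park coat: 3
  coat coat coat: 2
  coat coat park: 2
  coat salt chair: 2
5 duplicate windows → 39 − 5 = 34 distinct.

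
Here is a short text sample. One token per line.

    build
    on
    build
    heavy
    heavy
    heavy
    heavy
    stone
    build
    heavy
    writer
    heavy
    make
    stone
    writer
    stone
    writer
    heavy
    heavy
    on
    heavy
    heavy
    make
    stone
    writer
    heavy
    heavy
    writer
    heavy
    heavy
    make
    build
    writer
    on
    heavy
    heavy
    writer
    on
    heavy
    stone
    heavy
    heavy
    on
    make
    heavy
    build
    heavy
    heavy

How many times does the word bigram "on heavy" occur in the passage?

3

Scanning the 47 overlapping bigram windows for "on heavy":
  position 20–21: on heavy
  position 34–35: on heavy
  position 38–39: on heavy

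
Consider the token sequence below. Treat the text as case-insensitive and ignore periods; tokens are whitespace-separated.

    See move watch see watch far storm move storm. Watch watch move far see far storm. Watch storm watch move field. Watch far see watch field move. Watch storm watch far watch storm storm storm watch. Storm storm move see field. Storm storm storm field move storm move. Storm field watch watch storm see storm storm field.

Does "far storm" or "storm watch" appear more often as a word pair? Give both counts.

"far storm": 2 occurrences
"storm watch": 5 occurrences

"storm watch" (5 vs 2)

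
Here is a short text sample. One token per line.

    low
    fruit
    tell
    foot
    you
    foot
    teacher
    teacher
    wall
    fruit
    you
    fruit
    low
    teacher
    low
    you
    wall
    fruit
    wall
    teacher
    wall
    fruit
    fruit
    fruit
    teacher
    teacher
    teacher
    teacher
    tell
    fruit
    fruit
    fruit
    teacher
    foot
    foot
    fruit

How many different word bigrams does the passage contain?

36 tokens → 35 bigram windows in total.
Repeated bigrams (each contributes count−1 duplicates):
  fruit fruit: 4
  teacher teacher: 4
  wall fruit: 3
  fruit teacher: 2
  teacher wall: 2
10 duplicate windows → 35 − 10 = 25 distinct.

25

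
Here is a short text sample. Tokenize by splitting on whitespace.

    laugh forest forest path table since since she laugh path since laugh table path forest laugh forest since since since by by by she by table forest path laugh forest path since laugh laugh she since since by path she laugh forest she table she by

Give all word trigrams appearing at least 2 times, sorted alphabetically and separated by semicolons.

Trigram counts meeting the condition (at least 2 times):
  path since laugh: 2
  since since by: 2

path since laugh; since since by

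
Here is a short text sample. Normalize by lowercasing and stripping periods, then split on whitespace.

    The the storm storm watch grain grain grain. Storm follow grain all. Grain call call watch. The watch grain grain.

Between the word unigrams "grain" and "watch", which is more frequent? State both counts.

"grain" (7 vs 3)

"grain": 7 occurrences
"watch": 3 occurrences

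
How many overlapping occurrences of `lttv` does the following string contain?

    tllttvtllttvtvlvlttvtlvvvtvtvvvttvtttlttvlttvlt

Sliding a length-4 window over the 47 characters (44 positions):
  position 3–6: lttv
  position 9–12: lttv
  position 17–20: lttv
  position 38–41: lttv
  position 42–45: lttv

5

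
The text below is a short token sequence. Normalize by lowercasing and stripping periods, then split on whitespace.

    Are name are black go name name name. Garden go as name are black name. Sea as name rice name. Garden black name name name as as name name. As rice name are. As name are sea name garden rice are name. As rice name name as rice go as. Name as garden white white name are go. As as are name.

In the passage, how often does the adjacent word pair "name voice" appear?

0

Scanning the 61 overlapping bigram windows for "name voice":
  (none found)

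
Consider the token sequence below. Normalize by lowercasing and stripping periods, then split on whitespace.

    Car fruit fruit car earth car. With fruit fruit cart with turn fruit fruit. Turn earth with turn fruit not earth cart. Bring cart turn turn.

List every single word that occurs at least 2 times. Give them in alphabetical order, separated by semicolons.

Unigram counts meeting the condition (at least 2 times):
  car: 3
  cart: 3
  earth: 3
  fruit: 7
  turn: 5
  with: 3

car; cart; earth; fruit; turn; with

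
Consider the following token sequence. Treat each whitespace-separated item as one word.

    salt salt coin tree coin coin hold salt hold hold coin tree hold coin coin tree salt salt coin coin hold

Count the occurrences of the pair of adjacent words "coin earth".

0

Scanning the 20 overlapping bigram windows for "coin earth":
  (none found)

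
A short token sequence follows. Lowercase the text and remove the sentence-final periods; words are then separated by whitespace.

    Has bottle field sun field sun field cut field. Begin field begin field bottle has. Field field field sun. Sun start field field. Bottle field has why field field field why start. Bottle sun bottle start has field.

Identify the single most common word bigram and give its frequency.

Bigram frequencies (highest first):
  field field: 5
  field sun: 3
  bottle field: 2
  sun field: 2
  field begin: 2
  begin field: 2
  … (19 more, each ≤ 2)

"field field", 5 times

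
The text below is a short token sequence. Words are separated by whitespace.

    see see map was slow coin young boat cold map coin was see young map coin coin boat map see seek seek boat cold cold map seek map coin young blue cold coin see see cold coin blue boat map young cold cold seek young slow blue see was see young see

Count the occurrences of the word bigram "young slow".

1

Scanning the 51 overlapping bigram windows for "young slow":
  position 45–46: young slow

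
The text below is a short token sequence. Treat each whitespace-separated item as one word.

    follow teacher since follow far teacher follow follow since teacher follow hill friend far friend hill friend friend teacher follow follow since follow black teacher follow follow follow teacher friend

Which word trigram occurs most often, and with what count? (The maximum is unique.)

Trigram frequencies (highest first):
  teacher follow follow: 3
  follow follow since: 2
  follow teacher since: 1
  teacher since follow: 1
  since follow far: 1
  follow far teacher: 1
  … (19 more, each ≤ 1)

"teacher follow follow", 3 times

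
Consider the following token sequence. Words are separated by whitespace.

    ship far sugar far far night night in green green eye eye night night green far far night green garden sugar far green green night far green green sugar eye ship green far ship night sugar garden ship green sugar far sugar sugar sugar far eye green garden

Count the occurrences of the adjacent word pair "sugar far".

Scanning the 47 overlapping bigram windows for "sugar far":
  position 3–4: sugar far
  position 21–22: sugar far
  position 40–41: sugar far
  position 44–45: sugar far

4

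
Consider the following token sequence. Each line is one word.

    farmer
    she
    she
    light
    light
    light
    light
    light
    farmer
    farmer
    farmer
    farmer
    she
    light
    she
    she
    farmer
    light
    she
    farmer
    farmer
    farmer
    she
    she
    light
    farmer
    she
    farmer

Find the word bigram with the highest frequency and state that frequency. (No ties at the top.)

"farmer farmer", 5 times

Bigram frequencies (highest first):
  farmer farmer: 5
  farmer she: 4
  light light: 4
  she she: 3
  she light: 3
  she farmer: 3
  … (3 more, each ≤ 2)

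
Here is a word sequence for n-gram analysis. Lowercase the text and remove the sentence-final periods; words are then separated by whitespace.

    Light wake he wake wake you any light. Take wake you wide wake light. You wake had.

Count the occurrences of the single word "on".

0

Scanning the 17 tokens for "on":
  (none found)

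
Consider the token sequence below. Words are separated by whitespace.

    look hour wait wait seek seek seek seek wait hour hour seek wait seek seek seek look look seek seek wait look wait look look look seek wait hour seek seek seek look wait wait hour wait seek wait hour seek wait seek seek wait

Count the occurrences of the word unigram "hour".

6

Scanning the 45 tokens for "hour":
  position 2: hour
  position 10: hour
  position 11: hour
  position 29: hour
  position 36: hour
  position 40: hour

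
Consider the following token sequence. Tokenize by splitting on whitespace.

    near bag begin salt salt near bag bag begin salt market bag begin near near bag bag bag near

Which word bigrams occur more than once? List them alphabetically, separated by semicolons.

bag bag; bag begin; begin salt; near bag

Bigram counts meeting the condition (more than once):
  bag bag: 3
  bag begin: 3
  begin salt: 2
  near bag: 3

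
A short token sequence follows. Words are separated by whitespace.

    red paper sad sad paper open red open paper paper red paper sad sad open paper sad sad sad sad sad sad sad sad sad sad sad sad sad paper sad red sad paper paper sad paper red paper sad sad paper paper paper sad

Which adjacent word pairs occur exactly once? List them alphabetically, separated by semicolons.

open red; paper open; red open; red sad; sad open; sad red

Bigram counts meeting the condition (exactly once):
  open red: 1
  paper open: 1
  red open: 1
  red sad: 1
  sad open: 1
  sad red: 1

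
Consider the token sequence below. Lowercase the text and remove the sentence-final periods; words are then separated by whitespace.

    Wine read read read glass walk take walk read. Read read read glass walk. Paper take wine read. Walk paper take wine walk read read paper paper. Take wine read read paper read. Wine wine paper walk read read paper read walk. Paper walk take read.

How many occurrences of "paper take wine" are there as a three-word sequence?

Scanning the 44 overlapping trigram windows for "paper take wine":
  position 15–17: paper take wine
  position 20–22: paper take wine
  position 27–29: paper take wine

3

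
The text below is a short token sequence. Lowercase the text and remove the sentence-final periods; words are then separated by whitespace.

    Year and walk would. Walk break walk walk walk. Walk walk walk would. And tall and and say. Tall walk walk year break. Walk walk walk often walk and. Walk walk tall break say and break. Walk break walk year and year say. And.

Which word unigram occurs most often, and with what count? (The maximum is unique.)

Unigram frequencies (highest first):
  walk: 18
  and: 8
  break: 5
  year: 4
  tall: 3
  say: 3
  … (2 more, each ≤ 2)

"walk", 18 times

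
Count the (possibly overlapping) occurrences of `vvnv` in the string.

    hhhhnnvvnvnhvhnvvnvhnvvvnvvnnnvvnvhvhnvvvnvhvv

Sliding a length-4 window over the 46 characters (43 positions):
  position 7–10: vvnv
  position 16–19: vvnv
  position 23–26: vvnv
  position 31–34: vvnv
  position 40–43: vvnv

5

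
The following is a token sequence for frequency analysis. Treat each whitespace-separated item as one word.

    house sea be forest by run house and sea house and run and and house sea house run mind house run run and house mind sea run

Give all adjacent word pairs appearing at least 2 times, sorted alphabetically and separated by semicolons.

and house; house and; house run; house sea; run and; sea house

Bigram counts meeting the condition (at least 2 times):
  and house: 2
  house and: 2
  house run: 2
  house sea: 2
  run and: 2
  sea house: 2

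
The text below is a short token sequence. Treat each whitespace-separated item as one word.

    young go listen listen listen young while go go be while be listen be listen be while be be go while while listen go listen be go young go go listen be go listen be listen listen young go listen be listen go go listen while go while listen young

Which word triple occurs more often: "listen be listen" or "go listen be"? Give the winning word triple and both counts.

"go listen be" (4 vs 3)

"listen be listen": 3 occurrences
"go listen be": 4 occurrences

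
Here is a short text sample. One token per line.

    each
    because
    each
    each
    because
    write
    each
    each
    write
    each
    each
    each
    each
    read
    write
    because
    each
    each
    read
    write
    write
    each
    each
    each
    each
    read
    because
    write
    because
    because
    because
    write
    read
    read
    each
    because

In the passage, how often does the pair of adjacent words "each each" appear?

Scanning the 35 overlapping bigram windows for "each each":
  position 3–4: each each
  position 7–8: each each
  position 10–11: each each
  position 11–12: each each
  position 12–13: each each
  position 17–18: each each
  position 22–23: each each
  position 23–24: each each
  position 24–25: each each

9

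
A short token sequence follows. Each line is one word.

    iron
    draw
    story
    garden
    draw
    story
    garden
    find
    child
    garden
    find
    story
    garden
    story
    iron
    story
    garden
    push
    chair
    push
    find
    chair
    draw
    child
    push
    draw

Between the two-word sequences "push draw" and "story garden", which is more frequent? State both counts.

"push draw": 1 occurrence
"story garden": 4 occurrences

"story garden" (4 vs 1)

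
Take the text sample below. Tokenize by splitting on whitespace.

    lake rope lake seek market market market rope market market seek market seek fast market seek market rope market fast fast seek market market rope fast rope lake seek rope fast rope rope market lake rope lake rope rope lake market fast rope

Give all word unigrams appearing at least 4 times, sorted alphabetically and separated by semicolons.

Unigram counts meeting the condition (at least 4 times):
  fast: 6
  lake: 6
  market: 13
  rope: 12
  seek: 6

fast; lake; market; rope; seek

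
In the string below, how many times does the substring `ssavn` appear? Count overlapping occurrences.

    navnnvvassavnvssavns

Sliding a length-5 window over the 20 characters (16 positions):
  position 9–13: ssavn
  position 15–19: ssavn

2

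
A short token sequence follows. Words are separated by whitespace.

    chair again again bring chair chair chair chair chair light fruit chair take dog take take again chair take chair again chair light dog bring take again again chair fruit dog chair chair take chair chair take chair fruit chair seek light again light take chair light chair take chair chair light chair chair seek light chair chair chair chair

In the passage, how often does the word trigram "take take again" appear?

Scanning the 58 overlapping trigram windows for "take take again":
  position 15–17: take take again

1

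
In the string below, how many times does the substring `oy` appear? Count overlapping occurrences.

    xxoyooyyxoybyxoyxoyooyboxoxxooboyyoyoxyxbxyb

Sliding a length-2 window over the 44 characters (43 positions):
  position 3–4: oy
  position 6–7: oy
  position 10–11: oy
  position 15–16: oy
  position 18–19: oy
  position 21–22: oy
  position 32–33: oy
  position 35–36: oy

8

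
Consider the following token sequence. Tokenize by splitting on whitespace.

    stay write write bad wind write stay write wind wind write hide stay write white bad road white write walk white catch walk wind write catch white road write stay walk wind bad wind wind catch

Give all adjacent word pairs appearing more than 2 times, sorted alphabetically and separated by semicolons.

stay write; wind write

Bigram counts meeting the condition (more than 2 times):
  stay write: 3
  wind write: 3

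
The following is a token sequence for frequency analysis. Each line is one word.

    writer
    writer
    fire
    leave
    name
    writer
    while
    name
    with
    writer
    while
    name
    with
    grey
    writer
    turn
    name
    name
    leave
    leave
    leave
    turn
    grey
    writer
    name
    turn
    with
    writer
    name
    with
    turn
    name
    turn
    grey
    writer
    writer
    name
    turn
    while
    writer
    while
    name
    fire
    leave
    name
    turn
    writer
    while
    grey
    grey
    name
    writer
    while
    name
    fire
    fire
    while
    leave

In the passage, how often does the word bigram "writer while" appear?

Scanning the 57 overlapping bigram windows for "writer while":
  position 6–7: writer while
  position 10–11: writer while
  position 40–41: writer while
  position 47–48: writer while
  position 52–53: writer while

5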